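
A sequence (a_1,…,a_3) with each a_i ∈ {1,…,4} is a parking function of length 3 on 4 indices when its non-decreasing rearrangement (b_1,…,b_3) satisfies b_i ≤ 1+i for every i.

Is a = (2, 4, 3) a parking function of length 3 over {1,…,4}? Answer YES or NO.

Order a: b = (2, 3, 4).
  b_1=2 ≤ 2
  b_2=3 ≤ 3
  b_3=4 ≤ 4
All bounds hold ⇒ YES

YES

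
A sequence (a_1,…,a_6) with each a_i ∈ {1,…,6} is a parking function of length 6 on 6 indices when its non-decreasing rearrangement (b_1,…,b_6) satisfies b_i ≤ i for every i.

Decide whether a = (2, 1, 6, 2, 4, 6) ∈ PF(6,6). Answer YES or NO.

Order a: b = (1, 2, 2, 4, 6, 6).
  b_1=1 ≤ 1
  b_2=2 ≤ 2
  b_3=2 ≤ 3
  b_4=4 ≤ 4
  b_5=6 > 5
  fails at i=5 ⇒ NO

NO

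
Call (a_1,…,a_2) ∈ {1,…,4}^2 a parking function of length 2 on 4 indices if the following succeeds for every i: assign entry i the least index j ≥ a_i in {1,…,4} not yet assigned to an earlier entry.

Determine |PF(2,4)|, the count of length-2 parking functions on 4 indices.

Count = (4+1−2)·(4+1)^{2−1} = 3 · 5 = 15 (Konheim–Weiss)
E.g. (4,1) → sorted (1,4): b_i ≤ 2+i ∀i, a PF.

15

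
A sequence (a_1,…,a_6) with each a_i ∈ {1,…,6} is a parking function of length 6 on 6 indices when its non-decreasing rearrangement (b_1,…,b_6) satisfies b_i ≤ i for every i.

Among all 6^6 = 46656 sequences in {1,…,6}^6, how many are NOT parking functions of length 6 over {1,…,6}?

Count = (6+1−6)·(6+1)^{6−1} = 1×16807 = 16807
One tuple (2,5,5,2,6,6) → sorted (2,2,5,5,6,6): b_1=2>1, not a PF.
Total 46656; non-PF = 46656−16807 = 29849

29849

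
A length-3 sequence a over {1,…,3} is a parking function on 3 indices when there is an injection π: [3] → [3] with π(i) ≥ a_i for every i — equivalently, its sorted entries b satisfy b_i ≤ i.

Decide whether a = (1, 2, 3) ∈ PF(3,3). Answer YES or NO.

YES

Rearranged: b = (1, 2, 3).
  b_1=1 ≤ 1
  b_2=2 ≤ 2
  b_3=3 ≤ 3
All bounds hold ⇒ YES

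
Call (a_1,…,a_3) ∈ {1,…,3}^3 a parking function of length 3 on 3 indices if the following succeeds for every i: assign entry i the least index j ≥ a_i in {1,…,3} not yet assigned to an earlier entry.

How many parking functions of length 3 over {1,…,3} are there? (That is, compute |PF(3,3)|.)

Count = (3+1−3)·(3+1)^{3−1} = 1×16 = 16
Check (3,2,1) → sorted (1,2,3): b_i ≤ i ∀i, a PF.

16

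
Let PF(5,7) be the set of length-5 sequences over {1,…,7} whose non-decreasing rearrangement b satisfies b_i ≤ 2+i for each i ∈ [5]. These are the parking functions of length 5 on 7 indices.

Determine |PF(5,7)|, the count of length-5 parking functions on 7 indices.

|PF| = (7+1−5)·(7+1)^{5−1} = 3·4096 = 12288
E.g. (2,1,6,3,4) → sorted (1,2,3,4,6): b_i ≤ 2+i ∀i, a PF.

12288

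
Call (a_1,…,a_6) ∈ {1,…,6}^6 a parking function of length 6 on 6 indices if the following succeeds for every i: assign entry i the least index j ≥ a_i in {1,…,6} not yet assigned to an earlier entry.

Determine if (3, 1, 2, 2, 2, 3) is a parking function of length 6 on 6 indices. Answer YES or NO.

Order a: b = (1, 2, 2, 2, 3, 3).
  b_1=1 ≤ 1
  b_2=2 ≤ 2
  b_3=2 ≤ 3
  b_4=2 ≤ 4
  b_5=3 ≤ 5
  b_6=3 ≤ 6
All bounds hold ⇒ YES

YES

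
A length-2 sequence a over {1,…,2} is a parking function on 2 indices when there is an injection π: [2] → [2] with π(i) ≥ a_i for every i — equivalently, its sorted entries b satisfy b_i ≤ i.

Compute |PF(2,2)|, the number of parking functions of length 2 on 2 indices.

|PF(2,2)| = 1·3^1 = 1 · 3 = 3
Check (1,1) → sorted (1,1): b_i ≤ i ∀i, a PF.

3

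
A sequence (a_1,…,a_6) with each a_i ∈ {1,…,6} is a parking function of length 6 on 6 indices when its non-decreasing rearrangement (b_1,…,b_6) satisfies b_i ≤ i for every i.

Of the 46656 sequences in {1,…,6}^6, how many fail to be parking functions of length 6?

Count = 1·7^5 = 1·16807 = 16807 (Konheim–Weiss)
E.g. (6,4,6,3,5,5) → sorted (3,4,5,5,6,6): b_1=3>1, not a PF.
Total 46656; non-PF = 46656−16807 = 29849

29849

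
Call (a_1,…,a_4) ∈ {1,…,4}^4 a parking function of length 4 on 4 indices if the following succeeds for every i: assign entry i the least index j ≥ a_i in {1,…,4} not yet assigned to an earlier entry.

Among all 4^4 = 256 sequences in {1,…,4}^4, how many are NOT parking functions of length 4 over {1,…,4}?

131

#PF = 1·5^3 = 1·125 = 125 [KW]
Example (4,3,2,4) → sorted (2,3,4,4): b_1=2>1, not a PF.
Total 256; non-PF = 256−125 = 131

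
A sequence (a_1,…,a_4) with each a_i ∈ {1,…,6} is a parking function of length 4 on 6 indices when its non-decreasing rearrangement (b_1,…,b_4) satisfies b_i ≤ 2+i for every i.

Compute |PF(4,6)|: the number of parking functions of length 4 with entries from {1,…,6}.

1029

|PF| = (6+1−4)·(6+1)^{4−1} = 3 · 343 = 1029 [KW]
One tuple (4,3,4,2) → sorted (2,3,4,4): b_i ≤ 2+i ∀i, a PF.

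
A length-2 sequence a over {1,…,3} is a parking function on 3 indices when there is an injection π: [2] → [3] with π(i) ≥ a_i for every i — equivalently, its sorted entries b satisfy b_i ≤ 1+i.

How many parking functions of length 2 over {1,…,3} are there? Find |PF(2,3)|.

8

Count = 2·4^1 = 2·4 = 8 (Konheim–Weiss)
One tuple (1,1) → sorted (1,1): b_i ≤ 1+i ∀i, a PF.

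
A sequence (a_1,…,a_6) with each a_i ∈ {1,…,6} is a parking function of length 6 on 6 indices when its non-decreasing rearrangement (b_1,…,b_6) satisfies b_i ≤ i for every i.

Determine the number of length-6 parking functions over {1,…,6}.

16807

|PF| = (7−6)·7^(6−1) = 1·16807 = 16807 (Pollak)
Example (3,5,1,6,4,2) → sorted (1,2,3,4,5,6): b_i ≤ i ∀i, a PF.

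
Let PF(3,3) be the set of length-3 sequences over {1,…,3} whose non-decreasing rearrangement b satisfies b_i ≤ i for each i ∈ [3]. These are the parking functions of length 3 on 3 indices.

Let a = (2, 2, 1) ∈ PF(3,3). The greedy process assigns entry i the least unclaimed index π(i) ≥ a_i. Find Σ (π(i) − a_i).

1

Σπ(i) = 1+…+3 = 6; Σa = 2+2+1 = 5; disp = 6−5 = 1.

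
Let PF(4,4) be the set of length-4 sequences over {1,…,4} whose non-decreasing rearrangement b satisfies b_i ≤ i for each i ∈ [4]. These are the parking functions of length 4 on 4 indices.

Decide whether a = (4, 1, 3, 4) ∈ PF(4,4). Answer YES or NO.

NO

Order a: b = (1, 3, 4, 4).
  b_1=1 ≤ 1
  b_2=3 > 2
  fails at i=2 ⇒ NO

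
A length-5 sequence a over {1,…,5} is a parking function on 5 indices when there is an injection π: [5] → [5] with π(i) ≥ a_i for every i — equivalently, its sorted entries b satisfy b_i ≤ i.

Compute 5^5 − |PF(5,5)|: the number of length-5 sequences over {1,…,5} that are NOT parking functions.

1829

Count = (6−5)·6^(5−1) = 1 · 1296 = 1296 (Konheim–Weiss)
Example (4,5,4,4,4) → sorted (4,4,4,4,5): b_1=4>1, not a PF.
5^5 − 1296 = 3125 − 1296 = 1829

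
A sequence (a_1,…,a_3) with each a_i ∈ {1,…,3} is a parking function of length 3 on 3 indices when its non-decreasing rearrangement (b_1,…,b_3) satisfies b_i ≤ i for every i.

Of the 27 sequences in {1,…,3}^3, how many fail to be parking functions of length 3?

|PF| = 1·4^2 = 1 · 16 = 16 (Konheim–Weiss)
Example (2,3,2) → sorted (2,2,3): b_1=2>1, not a PF.
So 27 − 16 = 11 fail.

11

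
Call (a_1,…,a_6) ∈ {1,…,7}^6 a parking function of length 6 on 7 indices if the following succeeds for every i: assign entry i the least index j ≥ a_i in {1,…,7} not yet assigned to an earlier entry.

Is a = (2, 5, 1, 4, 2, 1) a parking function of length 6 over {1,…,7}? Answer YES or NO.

YES

Sorted: b = (1, 1, 2, 2, 4, 5).
  b_1=1 ≤ 2
  b_2=1 ≤ 3
  b_3=2 ≤ 4
  b_4=2 ≤ 5
  b_5=4 ≤ 6
  b_6=5 ≤ 7
All bounds hold ⇒ YES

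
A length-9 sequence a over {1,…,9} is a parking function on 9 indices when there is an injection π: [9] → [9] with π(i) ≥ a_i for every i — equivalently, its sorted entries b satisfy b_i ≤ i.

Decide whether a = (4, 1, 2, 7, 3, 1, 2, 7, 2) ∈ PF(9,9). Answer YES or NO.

YES

Rearranged: b = (1, 1, 2, 2, 2, 3, 4, 7, 7).
  b_1=1 ≤ 1
  b_2=1 ≤ 2
  b_3=2 ≤ 3
  b_4=2 ≤ 4
  b_5=2 ≤ 5
  b_6=3 ≤ 6
  b_7=4 ≤ 7
  b_8=7 ≤ 8
  b_9=7 ≤ 9
All bounds hold ⇒ YES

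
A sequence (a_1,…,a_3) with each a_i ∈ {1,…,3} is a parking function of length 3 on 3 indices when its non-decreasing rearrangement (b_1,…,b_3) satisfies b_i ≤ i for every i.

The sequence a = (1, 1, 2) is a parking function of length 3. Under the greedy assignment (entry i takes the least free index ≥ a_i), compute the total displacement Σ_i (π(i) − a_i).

2

Σπ(i) = 1+…+3 = 6; Σa = 1+1+2 = 4; disp = 6−4 = 2.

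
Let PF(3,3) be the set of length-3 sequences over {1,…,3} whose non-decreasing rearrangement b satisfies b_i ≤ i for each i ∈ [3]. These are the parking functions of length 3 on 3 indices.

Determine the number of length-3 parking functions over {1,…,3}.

Count = 1·4^2 = 1 · 16 = 16 (Pollak)
One tuple (2,1,3) → sorted (1,2,3): b_i ≤ i ∀i, a PF.

16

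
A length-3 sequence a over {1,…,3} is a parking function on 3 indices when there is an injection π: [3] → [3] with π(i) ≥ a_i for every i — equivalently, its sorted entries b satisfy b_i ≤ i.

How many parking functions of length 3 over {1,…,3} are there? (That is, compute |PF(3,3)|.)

|PF| = 1·4^2 = 1·16 = 16 (Konheim–Weiss)
Example (2,1,2) → sorted (1,2,2): b_i ≤ i ∀i, a PF.

16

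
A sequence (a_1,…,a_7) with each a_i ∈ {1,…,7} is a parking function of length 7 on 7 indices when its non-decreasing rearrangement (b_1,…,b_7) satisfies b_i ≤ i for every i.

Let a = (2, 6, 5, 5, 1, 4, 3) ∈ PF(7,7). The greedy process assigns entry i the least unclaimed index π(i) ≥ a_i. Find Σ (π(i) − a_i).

2

Σπ(i) = 1+…+7 = 28; Σa = 2+6+5+5+1+4+3 = 26; disp = 28−26 = 2.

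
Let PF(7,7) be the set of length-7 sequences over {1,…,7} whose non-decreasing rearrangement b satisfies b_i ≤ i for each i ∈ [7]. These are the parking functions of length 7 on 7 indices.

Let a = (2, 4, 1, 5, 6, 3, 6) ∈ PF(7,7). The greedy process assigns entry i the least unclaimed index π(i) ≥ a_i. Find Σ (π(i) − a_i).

Σπ = 28 ({1..7} each once); Σa = 2+4+1+5+6+3+6 = 27; disp = 28−27 = 1.

1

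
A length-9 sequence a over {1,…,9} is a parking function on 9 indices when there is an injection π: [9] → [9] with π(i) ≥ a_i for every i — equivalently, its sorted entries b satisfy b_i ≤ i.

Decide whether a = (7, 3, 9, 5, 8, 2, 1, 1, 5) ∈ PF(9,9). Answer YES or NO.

Rearranged: b = (1, 1, 2, 3, 5, 5, 7, 8, 9).
  b_1=1 ≤ 1
  b_2=1 ≤ 2
  b_3=2 ≤ 3
  b_4=3 ≤ 4
  b_5=5 ≤ 5
  b_6=5 ≤ 6
  b_7=7 ≤ 7
  b_8=8 ≤ 8
  b_9=9 ≤ 9
All bounds hold ⇒ YES

YES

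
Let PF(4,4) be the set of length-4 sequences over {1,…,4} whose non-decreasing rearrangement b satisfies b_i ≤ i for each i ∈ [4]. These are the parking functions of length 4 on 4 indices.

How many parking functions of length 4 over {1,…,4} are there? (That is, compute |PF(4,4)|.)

|PF(4,4)| = 1·5^3 = 1×125 = 125 (Pollak)
E.g. (2,1,2,1) → sorted (1,1,2,2): b_i ≤ i ∀i, a PF.

125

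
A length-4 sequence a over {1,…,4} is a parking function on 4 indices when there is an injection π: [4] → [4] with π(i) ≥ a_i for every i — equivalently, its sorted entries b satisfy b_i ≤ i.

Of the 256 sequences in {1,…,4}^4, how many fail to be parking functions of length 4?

131

#PF = 1·5^3 = 1×125 = 125 [KW]
Example (4,3,4,4) → sorted (3,4,4,4): b_1=3>1, not a PF.
Total 256; non-PF = 256−125 = 131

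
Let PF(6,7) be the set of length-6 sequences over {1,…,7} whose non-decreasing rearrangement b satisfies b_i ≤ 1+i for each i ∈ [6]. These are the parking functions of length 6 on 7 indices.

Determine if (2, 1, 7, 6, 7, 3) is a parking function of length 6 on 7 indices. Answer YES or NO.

Order a: b = (1, 2, 3, 6, 7, 7).
  b_1=1 ≤ 2
  b_2=2 ≤ 3
  b_3=3 ≤ 4
  b_4=6 > 5
  fails at i=4 ⇒ NO

NO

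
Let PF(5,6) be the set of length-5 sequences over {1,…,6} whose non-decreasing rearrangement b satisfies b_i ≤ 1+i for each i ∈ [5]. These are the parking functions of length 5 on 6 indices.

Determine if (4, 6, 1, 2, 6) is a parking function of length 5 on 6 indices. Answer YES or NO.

NO

Rearranged: b = (1, 2, 4, 6, 6).
  b_1=1 ≤ 2
  b_2=2 ≤ 3
  b_3=4 ≤ 4
  b_4=6 > 5
  fails at i=4 ⇒ NO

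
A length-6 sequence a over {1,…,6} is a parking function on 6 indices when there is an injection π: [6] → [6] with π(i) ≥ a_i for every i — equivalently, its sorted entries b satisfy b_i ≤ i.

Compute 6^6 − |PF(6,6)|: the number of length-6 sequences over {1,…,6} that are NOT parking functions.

#PF = (6−6+1)·(6+1)^(6−1) = 1·16807 = 16807 [KW]
Check (6,2,6,1,5,3) → sorted (1,2,3,5,6,6): b_4=5>4, not a PF.
Total 46656; non-PF = 46656−16807 = 29849

29849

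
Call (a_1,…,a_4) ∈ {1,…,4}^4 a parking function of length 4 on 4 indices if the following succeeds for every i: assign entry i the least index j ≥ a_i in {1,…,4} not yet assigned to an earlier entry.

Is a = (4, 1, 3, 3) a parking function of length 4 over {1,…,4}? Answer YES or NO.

NO

Rearranged: b = (1, 3, 3, 4).
  b_1=1 ≤ 1
  b_2=3 > 2
  fails at i=2 ⇒ NO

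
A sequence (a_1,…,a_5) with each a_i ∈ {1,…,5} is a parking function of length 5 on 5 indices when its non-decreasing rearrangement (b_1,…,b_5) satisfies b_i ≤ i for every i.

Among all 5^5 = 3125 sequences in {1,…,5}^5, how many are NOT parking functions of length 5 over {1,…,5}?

|PF| = 1·6^4 = 1×1296 = 1296 [KW]
Check (3,5,5,5,5) → sorted (3,5,5,5,5): b_1=3>1, not a PF.
5^5 − 1296 = 3125 − 1296 = 1829

1829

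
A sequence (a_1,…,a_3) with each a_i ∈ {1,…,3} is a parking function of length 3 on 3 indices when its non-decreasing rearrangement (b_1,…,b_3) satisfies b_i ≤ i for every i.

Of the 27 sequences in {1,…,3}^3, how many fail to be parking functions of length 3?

11

#PF = (4−3)·4^(3−1) = 1 · 16 = 16 [KW]
E.g. (2,3,3) → sorted (2,3,3): b_1=2>1, not a PF.
So 27 − 16 = 11 fail.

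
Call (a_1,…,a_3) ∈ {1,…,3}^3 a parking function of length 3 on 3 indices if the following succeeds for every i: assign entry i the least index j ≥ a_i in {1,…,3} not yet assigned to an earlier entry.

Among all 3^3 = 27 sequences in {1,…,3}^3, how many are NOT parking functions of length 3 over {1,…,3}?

|PF(3,3)| = (3+1−3)·(3+1)^{3−1} = 1×16 = 16 (Konheim–Weiss)
E.g. (3,2,3) → sorted (2,3,3): b_1=2>1, not a PF.
Total 27; non-PF = 27−16 = 11

11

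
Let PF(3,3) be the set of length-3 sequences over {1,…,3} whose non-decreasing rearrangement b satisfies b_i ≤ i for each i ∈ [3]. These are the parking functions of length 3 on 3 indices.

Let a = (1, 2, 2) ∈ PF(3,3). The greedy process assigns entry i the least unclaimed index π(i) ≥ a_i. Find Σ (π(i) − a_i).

1

Σπ = 3·4/2 = 6 (π permutes [3]); Σa = 1+2+2 = 5; disp = 6−5 = 1.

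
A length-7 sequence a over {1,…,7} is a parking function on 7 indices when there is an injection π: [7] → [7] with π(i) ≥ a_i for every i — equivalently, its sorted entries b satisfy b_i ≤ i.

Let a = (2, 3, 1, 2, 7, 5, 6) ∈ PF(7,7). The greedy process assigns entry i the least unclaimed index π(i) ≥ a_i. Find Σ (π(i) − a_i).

Σπ(i) = 1+…+7 = 28; Σa = 2+3+1+2+7+5+6 = 26; disp = 28−26 = 2.

2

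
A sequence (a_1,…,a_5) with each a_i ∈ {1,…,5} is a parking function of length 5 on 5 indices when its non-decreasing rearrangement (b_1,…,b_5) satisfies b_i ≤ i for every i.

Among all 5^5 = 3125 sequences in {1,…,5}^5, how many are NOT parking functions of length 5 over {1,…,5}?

|PF| = (5−5+1)·(5+1)^(5−1) = 1 · 1296 = 1296
One tuple (3,4,3,3,5) → sorted (3,3,3,4,5): b_1=3>1, not a PF.
Total 3125; non-PF = 3125−1296 = 1829

1829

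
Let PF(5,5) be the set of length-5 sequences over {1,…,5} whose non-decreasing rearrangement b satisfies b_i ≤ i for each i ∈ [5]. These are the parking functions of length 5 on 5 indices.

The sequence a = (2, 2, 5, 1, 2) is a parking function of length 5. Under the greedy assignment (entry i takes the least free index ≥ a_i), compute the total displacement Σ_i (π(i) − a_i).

Σπ = 15 ({1..5} each once); Σa = 2+2+5+1+2 = 12; disp = 15−12 = 3.

3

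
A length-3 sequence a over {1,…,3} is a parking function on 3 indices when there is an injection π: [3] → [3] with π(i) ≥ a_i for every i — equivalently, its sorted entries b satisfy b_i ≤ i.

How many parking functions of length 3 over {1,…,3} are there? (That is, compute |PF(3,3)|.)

|PF| = (4−3)·4^(3−1) = 1·16 = 16 (Konheim–Weiss)
E.g. (1,2,2) → sorted (1,2,2): b_i ≤ i ∀i, a PF.

16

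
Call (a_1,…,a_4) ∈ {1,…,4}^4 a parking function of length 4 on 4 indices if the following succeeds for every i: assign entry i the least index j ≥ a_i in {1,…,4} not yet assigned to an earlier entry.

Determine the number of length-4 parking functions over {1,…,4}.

125

Count = (4−4+1)·(4+1)^(4−1) = 1 · 125 = 125 [KW]
Example (4,2,1,3) → sorted (1,2,3,4): b_i ≤ i ∀i, a PF.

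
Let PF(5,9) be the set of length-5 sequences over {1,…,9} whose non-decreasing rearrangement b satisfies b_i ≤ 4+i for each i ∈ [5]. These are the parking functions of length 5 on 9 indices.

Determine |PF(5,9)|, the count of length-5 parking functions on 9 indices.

Count = 5·10^4 = 5×10000 = 50000 (Konheim–Weiss)
One tuple (1,7,3,7,3) → sorted (1,3,3,7,7): b_i ≤ 4+i ∀i, a PF.

50000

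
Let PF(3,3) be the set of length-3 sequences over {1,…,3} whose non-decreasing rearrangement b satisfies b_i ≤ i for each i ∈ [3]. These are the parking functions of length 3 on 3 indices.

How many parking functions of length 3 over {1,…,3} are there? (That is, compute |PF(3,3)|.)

16

|PF(3,3)| = (3−3+1)·(3+1)^(3−1) = 1×16 = 16
Check (1,1,2) → sorted (1,1,2): b_i ≤ i ∀i, a PF.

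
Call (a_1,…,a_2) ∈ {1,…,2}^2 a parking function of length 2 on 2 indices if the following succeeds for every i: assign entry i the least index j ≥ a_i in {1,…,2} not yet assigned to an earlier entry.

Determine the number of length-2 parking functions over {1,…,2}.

#PF = 1·3^1 = 1 · 3 = 3 (Pollak)
Check (1,2) → sorted (1,2): b_i ≤ i ∀i, a PF.

3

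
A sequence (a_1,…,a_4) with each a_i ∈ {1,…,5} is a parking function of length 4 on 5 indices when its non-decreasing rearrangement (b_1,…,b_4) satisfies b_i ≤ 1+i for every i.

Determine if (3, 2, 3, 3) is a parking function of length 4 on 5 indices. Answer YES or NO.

YES

Order a: b = (2, 3, 3, 3).
  b_1=2 ≤ 2
  b_2=3 ≤ 3
  b_3=3 ≤ 4
  b_4=3 ≤ 5
All bounds hold ⇒ YES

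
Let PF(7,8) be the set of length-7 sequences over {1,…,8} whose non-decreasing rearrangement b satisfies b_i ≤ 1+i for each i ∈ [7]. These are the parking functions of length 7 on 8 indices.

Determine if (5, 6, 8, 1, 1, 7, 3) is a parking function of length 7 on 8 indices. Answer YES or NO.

YES

Sorted: b = (1, 1, 3, 5, 6, 7, 8).
  b_1=1 ≤ 2
  b_2=1 ≤ 3
  b_3=3 ≤ 4
  b_4=5 ≤ 5
  b_5=6 ≤ 6
  b_6=7 ≤ 7
  b_7=8 ≤ 8
All bounds hold ⇒ YES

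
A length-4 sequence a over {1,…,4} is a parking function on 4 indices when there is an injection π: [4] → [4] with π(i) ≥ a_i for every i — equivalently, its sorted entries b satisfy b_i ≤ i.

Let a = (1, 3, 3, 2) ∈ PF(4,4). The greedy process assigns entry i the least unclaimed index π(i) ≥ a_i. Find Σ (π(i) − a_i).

Σπ = 10 ({1..4} each once); Σa = 1+3+3+2 = 9; disp = 10−9 = 1.

1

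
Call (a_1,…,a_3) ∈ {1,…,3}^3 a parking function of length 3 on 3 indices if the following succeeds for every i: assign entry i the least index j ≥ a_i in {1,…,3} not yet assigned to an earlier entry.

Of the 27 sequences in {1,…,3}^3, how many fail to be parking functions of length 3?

#PF = (3+1−3)·(3+1)^{3−1} = 1·16 = 16 [KW]
E.g. (2,2,2) → sorted (2,2,2): b_1=2>1, not a PF.
3^3 − 16 = 27 − 16 = 11

11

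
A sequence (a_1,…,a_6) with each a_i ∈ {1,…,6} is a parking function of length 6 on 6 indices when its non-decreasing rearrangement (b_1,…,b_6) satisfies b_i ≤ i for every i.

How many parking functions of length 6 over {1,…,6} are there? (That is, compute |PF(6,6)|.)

#PF = (6−6+1)·(6+1)^(6−1) = 1×16807 = 16807 (Pollak)
E.g. (3,3,5,4,1,2) → sorted (1,2,3,3,4,5): b_i ≤ i ∀i, a PF.

16807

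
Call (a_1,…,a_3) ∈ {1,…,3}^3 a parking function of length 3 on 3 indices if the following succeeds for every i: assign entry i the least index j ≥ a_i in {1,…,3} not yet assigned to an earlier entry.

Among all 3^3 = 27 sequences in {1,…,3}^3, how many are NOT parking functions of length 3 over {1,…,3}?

11

#PF = (3−3+1)·(3+1)^(3−1) = 1·16 = 16 [KW]
Example (2,2,2) → sorted (2,2,2): b_1=2>1, not a PF.
3^3 − 16 = 27 − 16 = 11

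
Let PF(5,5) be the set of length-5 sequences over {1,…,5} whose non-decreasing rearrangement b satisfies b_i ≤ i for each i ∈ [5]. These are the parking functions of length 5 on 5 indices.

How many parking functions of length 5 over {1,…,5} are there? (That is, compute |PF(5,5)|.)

#PF = 1·6^4 = 1×1296 = 1296 [KW]
E.g. (1,5,4,1,1) → sorted (1,1,1,4,5): b_i ≤ i ∀i, a PF.

1296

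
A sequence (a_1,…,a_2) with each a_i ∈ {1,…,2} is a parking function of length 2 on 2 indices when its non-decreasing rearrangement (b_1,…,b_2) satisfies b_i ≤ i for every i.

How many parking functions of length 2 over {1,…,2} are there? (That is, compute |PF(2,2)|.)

|PF| = 1·3^1 = 1 · 3 = 3
Example (1,2) → sorted (1,2): b_i ≤ i ∀i, a PF.

3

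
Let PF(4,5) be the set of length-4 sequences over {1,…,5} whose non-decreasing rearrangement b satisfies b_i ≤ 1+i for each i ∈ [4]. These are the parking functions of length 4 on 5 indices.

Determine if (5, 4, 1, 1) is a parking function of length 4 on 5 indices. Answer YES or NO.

Sorted: b = (1, 1, 4, 5).
  b_1=1 ≤ 2
  b_2=1 ≤ 3
  b_3=4 ≤ 4
  b_4=5 ≤ 5
All bounds hold ⇒ YES

YES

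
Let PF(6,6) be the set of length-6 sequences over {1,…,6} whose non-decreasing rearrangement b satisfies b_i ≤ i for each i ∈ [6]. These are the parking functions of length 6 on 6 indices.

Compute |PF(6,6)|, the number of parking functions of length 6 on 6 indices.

16807

|PF| = 1·7^5 = 1×16807 = 16807 (Konheim–Weiss)
Check (3,2,1,3,6,5) → sorted (1,2,3,3,5,6): b_i ≤ i ∀i, a PF.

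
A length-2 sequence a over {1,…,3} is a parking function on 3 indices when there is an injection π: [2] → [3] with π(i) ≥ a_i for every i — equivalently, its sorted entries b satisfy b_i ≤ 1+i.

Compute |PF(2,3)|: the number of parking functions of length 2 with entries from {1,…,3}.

8

#PF = (3+1−2)·(3+1)^{2−1} = 2 · 4 = 8 (Konheim–Weiss)
One tuple (1,3) → sorted (1,3): b_i ≤ 1+i ∀i, a PF.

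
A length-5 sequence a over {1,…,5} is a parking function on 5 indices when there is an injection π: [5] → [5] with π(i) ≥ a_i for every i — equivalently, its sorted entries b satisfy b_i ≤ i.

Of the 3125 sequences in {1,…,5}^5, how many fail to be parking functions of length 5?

#PF = (6−5)·6^(5−1) = 1 · 1296 = 1296 [KW]
Check (5,2,3,4,4) → sorted (2,3,4,4,5): b_1=2>1, not a PF.
So 3125 − 1296 = 1829 fail.

1829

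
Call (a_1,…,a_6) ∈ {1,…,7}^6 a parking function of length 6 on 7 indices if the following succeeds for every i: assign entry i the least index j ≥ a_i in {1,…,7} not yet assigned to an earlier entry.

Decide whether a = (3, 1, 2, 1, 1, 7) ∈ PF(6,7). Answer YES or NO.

Sorted: b = (1, 1, 1, 2, 3, 7).
  b_1=1 ≤ 2
  b_2=1 ≤ 3
  b_3=1 ≤ 4
  b_4=2 ≤ 5
  b_5=3 ≤ 6
  b_6=7 ≤ 7
All bounds hold ⇒ YES

YES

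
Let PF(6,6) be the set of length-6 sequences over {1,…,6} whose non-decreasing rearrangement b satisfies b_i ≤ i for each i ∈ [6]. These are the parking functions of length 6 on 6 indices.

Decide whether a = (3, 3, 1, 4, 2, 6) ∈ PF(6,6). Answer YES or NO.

Order a: b = (1, 2, 3, 3, 4, 6).
  b_1=1 ≤ 1
  b_2=2 ≤ 2
  b_3=3 ≤ 3
  b_4=3 ≤ 4
  b_5=4 ≤ 5
  b_6=6 ≤ 6
All bounds hold ⇒ YES

YES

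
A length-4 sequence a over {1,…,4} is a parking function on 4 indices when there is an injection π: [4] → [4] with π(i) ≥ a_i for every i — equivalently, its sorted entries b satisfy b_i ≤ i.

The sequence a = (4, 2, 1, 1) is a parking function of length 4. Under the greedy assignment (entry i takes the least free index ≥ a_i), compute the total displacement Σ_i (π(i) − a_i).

2

Σπ = 4·5/2 = 10 (π permutes [4]); Σa = 4+2+1+1 = 8; disp = 10−8 = 2.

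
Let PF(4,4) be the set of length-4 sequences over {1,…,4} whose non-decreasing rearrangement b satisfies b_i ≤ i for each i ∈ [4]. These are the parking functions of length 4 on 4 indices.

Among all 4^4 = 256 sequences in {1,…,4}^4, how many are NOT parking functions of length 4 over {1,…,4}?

131

#PF = (4+1−4)·(4+1)^{4−1} = 1×125 = 125
E.g. (4,3,4,4) → sorted (3,4,4,4): b_1=3>1, not a PF.
4^4 − 125 = 256 − 125 = 131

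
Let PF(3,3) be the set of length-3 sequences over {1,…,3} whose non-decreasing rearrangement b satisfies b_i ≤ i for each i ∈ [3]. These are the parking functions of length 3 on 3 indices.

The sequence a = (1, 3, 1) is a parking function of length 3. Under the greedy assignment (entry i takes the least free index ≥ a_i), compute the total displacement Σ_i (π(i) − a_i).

1

Σπ(i) = 1+…+3 = 6; Σa = 1+3+1 = 5; disp = 6−5 = 1.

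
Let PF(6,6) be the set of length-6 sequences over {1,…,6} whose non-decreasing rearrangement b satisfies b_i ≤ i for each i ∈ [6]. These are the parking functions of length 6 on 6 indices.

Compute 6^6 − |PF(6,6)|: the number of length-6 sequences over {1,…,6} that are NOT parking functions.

|PF(6,6)| = (6−6+1)·(6+1)^(6−1) = 1 · 16807 = 16807 (Konheim–Weiss)
Check (4,3,6,3,5,6) → sorted (3,3,4,5,6,6): b_1=3>1, not a PF.
Total 46656; non-PF = 46656−16807 = 29849

29849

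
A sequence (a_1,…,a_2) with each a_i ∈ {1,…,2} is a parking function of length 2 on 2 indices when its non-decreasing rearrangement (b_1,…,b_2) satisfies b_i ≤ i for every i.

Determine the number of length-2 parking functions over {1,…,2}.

Count = (2−2+1)·(2+1)^(2−1) = 1·3 = 3 (Konheim–Weiss)
One tuple (1,2) → sorted (1,2): b_i ≤ i ∀i, a PF.

3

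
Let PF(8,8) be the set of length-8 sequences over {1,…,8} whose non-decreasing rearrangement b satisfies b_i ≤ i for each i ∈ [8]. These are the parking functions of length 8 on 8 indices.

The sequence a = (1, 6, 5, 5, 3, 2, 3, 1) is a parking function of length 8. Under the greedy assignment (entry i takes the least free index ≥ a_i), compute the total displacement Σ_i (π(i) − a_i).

10

Σπ = 36 ({1..8} each once); Σa = 1+6+5+5+3+2+3+1 = 26; disp = 36−26 = 10.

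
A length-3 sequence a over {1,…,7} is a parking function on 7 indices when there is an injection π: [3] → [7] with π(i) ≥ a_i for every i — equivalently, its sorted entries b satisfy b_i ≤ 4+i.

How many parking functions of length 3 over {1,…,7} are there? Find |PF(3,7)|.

320

|PF(3,7)| = (7−3+1)·(7+1)^(3−1) = 5·64 = 320 [KW]
E.g. (1,5,3) → sorted (1,3,5): b_i ≤ 4+i ∀i, a PF.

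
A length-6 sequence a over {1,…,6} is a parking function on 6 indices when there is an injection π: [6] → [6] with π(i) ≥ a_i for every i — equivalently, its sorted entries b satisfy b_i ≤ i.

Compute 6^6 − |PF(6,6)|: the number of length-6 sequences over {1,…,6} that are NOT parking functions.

Count = (6−6+1)·(6+1)^(6−1) = 1 · 16807 = 16807
Example (4,2,6,2,5,6) → sorted (2,2,4,5,6,6): b_1=2>1, not a PF.
6^6 − 16807 = 46656 − 16807 = 29849

29849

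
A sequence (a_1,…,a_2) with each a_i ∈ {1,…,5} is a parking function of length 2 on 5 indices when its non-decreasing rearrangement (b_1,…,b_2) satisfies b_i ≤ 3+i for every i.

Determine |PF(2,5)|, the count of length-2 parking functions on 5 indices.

Count = 4·6^1 = 4·6 = 24 (Pollak)
Check (2,2) → sorted (2,2): b_i ≤ 3+i ∀i, a PF.

24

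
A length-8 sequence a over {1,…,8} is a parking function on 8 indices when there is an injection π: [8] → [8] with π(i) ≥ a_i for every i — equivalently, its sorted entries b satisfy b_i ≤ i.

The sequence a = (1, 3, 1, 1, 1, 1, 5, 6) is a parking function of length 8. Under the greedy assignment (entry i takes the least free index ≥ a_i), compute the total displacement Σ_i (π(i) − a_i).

17

Σπ(i) = 1+…+8 = 36; Σa = 1+3+1+1+1+1+5+6 = 19; disp = 36−19 = 17.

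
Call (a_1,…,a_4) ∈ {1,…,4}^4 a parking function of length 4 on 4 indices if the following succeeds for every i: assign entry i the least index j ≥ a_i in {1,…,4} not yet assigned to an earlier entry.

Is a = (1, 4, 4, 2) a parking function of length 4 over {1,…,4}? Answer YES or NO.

Sorted: b = (1, 2, 4, 4).
  b_1=1 ≤ 1
  b_2=2 ≤ 2
  b_3=4 > 3
  fails at i=3 ⇒ NO

NO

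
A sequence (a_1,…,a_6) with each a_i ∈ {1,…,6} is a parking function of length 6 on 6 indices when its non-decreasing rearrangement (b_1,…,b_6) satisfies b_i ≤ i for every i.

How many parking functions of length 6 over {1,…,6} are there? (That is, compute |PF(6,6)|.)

16807

#PF = (6+1−6)·(6+1)^{6−1} = 1×16807 = 16807 [KW]
Check (1,3,2,1,1,4) → sorted (1,1,1,2,3,4): b_i ≤ i ∀i, a PF.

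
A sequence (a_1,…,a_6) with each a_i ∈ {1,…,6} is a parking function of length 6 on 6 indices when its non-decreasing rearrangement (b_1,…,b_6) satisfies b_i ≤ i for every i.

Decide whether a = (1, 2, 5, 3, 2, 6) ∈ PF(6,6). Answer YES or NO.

Order a: b = (1, 2, 2, 3, 5, 6).
  b_1=1 ≤ 1
  b_2=2 ≤ 2
  b_3=2 ≤ 3
  b_4=3 ≤ 4
  b_5=5 ≤ 5
  b_6=6 ≤ 6
All bounds hold ⇒ YES

YES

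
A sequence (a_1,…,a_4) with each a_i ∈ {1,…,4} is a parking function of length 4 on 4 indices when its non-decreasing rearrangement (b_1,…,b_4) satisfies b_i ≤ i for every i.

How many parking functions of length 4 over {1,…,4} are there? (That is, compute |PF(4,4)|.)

|PF(4,4)| = (4−4+1)·(4+1)^(4−1) = 1·125 = 125
One tuple (1,3,2,4) → sorted (1,2,3,4): b_i ≤ i ∀i, a PF.

125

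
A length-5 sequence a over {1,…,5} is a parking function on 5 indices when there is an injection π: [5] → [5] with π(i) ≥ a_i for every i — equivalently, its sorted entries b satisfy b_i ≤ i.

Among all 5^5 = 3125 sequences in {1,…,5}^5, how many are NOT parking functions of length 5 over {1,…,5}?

#PF = 1·6^4 = 1 · 1296 = 1296
E.g. (3,5,4,2,4) → sorted (2,3,4,4,5): b_1=2>1, not a PF.
So 3125 − 1296 = 1829 fail.

1829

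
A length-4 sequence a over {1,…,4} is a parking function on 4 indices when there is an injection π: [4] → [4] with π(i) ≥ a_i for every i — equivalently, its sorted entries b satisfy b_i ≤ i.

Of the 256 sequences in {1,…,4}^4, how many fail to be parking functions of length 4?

131

Count = (4−4+1)·(4+1)^(4−1) = 1·125 = 125 [KW]
E.g. (3,3,3,4) → sorted (3,3,3,4): b_1=3>1, not a PF.
Total 256; non-PF = 256−125 = 131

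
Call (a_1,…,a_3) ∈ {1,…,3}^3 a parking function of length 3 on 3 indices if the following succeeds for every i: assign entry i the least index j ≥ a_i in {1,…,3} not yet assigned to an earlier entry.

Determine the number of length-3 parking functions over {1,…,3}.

#PF = (4−3)·4^(3−1) = 1×16 = 16 (Konheim–Weiss)
Check (2,1,3) → sorted (1,2,3): b_i ≤ i ∀i, a PF.

16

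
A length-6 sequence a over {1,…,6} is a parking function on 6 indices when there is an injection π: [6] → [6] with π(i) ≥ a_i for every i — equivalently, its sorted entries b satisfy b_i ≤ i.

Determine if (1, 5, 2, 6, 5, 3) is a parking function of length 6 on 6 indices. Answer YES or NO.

Rearranged: b = (1, 2, 3, 5, 5, 6).
  b_1=1 ≤ 1
  b_2=2 ≤ 2
  b_3=3 ≤ 3
  b_4=5 > 4
  fails at i=4 ⇒ NO

NO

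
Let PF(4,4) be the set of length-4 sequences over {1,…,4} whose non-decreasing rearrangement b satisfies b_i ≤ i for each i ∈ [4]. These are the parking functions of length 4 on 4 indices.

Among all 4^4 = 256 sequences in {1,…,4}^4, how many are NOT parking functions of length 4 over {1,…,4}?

|PF(4,4)| = (4+1−4)·(4+1)^{4−1} = 1·125 = 125 (Pollak)
Check (4,3,4,4) → sorted (3,4,4,4): b_1=3>1, not a PF.
4^4 − 125 = 256 − 125 = 131

131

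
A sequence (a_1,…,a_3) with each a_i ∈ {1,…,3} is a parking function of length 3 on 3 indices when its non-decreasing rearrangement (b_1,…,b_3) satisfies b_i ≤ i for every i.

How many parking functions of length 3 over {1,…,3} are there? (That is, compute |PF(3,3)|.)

16

|PF(3,3)| = 1·4^2 = 1·16 = 16
One tuple (1,2,3) → sorted (1,2,3): b_i ≤ i ∀i, a PF.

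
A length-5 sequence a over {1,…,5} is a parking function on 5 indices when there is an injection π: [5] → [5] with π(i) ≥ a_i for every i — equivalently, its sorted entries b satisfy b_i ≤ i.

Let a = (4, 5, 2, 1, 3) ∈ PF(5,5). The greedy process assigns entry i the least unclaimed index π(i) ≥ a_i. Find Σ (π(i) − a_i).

0

Σπ = 5·6/2 = 15 (π permutes [5]); Σa = 4+5+2+1+3 = 15; disp = 15−15 = 0.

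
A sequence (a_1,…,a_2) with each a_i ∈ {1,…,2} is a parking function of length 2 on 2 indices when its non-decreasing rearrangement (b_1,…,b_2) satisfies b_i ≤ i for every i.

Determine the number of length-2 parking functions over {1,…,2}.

#PF = (2+1−2)·(2+1)^{2−1} = 1·3 = 3 (Pollak)
E.g. (1,2) → sorted (1,2): b_i ≤ i ∀i, a PF.

3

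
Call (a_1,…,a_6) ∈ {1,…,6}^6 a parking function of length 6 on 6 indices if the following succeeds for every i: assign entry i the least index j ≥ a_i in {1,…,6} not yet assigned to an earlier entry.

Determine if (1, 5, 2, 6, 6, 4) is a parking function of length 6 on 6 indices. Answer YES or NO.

NO

Order a: b = (1, 2, 4, 5, 6, 6).
  b_1=1 ≤ 1
  b_2=2 ≤ 2
  b_3=4 > 3
  fails at i=3 ⇒ NO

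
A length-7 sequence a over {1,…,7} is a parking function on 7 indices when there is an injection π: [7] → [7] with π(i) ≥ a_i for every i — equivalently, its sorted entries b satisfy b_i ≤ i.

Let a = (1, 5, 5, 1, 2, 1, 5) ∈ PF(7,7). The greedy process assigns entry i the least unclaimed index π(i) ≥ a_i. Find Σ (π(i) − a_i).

8

Σπ = 7·8/2 = 28 (π permutes [7]); Σa = 1+5+5+1+2+1+5 = 20; disp = 28−20 = 8.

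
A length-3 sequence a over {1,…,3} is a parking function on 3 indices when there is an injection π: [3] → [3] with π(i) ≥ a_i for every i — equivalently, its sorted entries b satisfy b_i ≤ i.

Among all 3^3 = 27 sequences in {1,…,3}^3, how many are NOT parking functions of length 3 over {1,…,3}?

11

#PF = (3+1−3)·(3+1)^{3−1} = 1×16 = 16 (Konheim–Weiss)
Check (2,2,2) → sorted (2,2,2): b_1=2>1, not a PF.
Total 27; non-PF = 27−16 = 11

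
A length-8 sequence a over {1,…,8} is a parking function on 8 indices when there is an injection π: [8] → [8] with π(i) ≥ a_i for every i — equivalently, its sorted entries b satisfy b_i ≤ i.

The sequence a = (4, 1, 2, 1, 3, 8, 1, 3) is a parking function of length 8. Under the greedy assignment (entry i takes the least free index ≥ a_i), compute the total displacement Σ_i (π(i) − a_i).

13

Σπ = 36 ({1..8} each once); Σa = 4+1+2+1+3+8+1+3 = 23; disp = 36−23 = 13.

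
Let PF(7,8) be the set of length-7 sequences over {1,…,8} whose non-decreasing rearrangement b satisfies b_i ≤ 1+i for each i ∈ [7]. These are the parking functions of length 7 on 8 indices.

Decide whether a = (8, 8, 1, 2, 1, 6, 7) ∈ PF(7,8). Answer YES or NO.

NO

Rearranged: b = (1, 1, 2, 6, 7, 8, 8).
  b_1=1 ≤ 2
  b_2=1 ≤ 3
  b_3=2 ≤ 4
  b_4=6 > 5
  fails at i=4 ⇒ NO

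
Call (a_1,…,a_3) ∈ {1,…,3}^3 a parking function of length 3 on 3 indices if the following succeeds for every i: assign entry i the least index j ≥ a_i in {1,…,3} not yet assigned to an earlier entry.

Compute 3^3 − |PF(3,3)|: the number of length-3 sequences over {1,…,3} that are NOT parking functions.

|PF(3,3)| = (3+1−3)·(3+1)^{3−1} = 1×16 = 16
Check (2,2,2) → sorted (2,2,2): b_1=2>1, not a PF.
Total 27; non-PF = 27−16 = 11

11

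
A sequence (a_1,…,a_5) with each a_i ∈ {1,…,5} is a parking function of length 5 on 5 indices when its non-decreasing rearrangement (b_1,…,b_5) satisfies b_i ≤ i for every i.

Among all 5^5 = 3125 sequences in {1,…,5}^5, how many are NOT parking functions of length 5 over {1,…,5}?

|PF| = 1·6^4 = 1 · 1296 = 1296 (Pollak)
Check (5,4,5,5,4) → sorted (4,4,5,5,5): b_1=4>1, not a PF.
So 3125 − 1296 = 1829 fail.

1829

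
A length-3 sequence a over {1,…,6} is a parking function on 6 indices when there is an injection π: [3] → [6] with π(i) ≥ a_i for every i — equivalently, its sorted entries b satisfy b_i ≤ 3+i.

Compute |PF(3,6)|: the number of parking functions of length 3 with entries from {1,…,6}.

196

Count = (6+1−3)·(6+1)^{3−1} = 4·49 = 196 [KW]
Check (5,6,3) → sorted (3,5,6): b_i ≤ 3+i ∀i, a PF.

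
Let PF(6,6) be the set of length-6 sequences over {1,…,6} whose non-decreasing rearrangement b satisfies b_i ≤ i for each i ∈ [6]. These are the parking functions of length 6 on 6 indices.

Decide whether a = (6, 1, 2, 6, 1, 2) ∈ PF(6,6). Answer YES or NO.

Sorted: b = (1, 1, 2, 2, 6, 6).
  b_1=1 ≤ 1
  b_2=1 ≤ 2
  b_3=2 ≤ 3
  b_4=2 ≤ 4
  b_5=6 > 5
  fails at i=5 ⇒ NO

NO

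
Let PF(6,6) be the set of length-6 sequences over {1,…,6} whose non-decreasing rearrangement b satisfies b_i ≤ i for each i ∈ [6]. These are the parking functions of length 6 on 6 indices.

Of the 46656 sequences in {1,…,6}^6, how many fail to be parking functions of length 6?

|PF| = 1·7^5 = 1×16807 = 16807 (Pollak)
One tuple (6,3,2,6,6,6) → sorted (2,3,6,6,6,6): b_1=2>1, not a PF.
So 46656 − 16807 = 29849 fail.

29849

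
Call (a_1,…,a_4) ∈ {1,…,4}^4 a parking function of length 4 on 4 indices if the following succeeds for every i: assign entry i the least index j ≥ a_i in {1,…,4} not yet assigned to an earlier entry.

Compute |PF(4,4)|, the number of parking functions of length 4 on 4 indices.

#PF = 1·5^3 = 1×125 = 125 (Pollak)
Example (1,2,3,1) → sorted (1,1,2,3): b_i ≤ i ∀i, a PF.

125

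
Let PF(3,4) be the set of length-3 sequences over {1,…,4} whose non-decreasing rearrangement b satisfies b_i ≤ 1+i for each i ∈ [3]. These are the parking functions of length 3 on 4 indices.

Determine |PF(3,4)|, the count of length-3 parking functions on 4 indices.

|PF| = (5−3)·5^(3−1) = 2·25 = 50 [KW]
One tuple (1,3,2) → sorted (1,2,3): b_i ≤ 1+i ∀i, a PF.

50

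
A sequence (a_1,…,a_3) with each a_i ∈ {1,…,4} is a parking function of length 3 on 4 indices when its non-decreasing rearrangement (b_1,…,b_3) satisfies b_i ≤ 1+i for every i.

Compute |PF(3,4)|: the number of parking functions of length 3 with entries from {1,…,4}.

|PF| = 2·5^2 = 2·25 = 50 (Pollak)
E.g. (4,2,2) → sorted (2,2,4): b_i ≤ 1+i ∀i, a PF.

50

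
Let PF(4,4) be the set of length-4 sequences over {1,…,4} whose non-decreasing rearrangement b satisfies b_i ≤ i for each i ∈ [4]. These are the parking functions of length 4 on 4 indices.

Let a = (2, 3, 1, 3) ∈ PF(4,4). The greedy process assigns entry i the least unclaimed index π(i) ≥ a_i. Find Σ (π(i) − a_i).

1

Σπ = 4·5/2 = 10 (π permutes [4]); Σa = 2+3+1+3 = 9; disp = 10−9 = 1.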